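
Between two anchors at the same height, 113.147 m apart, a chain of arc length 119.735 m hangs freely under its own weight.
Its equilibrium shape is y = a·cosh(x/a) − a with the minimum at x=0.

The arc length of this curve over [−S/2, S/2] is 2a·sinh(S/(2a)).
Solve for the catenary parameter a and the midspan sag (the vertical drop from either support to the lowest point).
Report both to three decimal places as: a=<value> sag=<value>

a=96.540 sag=17.056

seed: a₀ = √(S³/(24(L−S))) = √(113.147³/(24·6.588)) = 95.715473
iter 1: u=0.591059  f(a)=+1.160e-01  f'(a)=-1.425e-01  a ← 95.715473 − (+1.160e-01/-1.425e-01) = 96.529618
iter 2: u=0.586074  f(a)=+1.497e-03  f'(a)=-1.389e-01  a ← 96.529618 − (+1.497e-03/-1.389e-01) = 96.540399
iter 3: u=0.586009  f(a)=+2.565e-07  f'(a)=-1.388e-01  a ← 96.540399 − (+2.565e-07/-1.388e-01) = 96.540401
iter 4: u=0.586009  f(a)=+1.421e-14  f'(a)=-1.388e-01  a ← 96.540401 − (+1.421e-14/-1.388e-01) = 96.540401
converged: |Δa| < 1e-12 after 4 iterations
sag = a·(cosh(S/(2a)) − 1) = 96.540401·(cosh(0.586009) − 1) = 17.056107
T_max/T_min = cosh(S/(2a)) = 1.176673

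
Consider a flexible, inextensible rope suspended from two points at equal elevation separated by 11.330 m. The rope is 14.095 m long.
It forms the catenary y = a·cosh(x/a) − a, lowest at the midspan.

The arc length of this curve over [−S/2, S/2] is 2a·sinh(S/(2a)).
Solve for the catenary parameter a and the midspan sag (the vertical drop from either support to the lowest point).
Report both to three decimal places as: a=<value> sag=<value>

a=4.844 sag=3.708

seed: a₀ = √(S³/(24(L−S))) = √(11.330³/(24·2.765)) = 4.681572
iter 1: u=1.210064  f(a)=+2.096e-01  f'(a)=-1.363e+00  a ← 4.681572 − (+2.096e-01/-1.363e+00) = 4.835322
iter 2: u=1.171587  f(a)=+1.077e-02  f'(a)=-1.227e+00  a ← 4.835322 − (+1.077e-02/-1.227e+00) = 4.844102
iter 3: u=1.169463  f(a)=+3.184e-05  f'(a)=-1.219e+00  a ← 4.844102 − (+3.184e-05/-1.219e+00) = 4.844128
iter 4: u=1.169457  f(a)=+2.800e-10  f'(a)=-1.219e+00  a ← 4.844128 − (+2.800e-10/-1.219e+00) = 4.844128
iter 5: u=1.169457  f(a)=-1.776e-15  f'(a)=-1.219e+00  a ← 4.844128 − (-1.776e-15/-1.219e+00) = 4.844128
converged: |Δa| < 1e-12 after 5 iterations
sag = a·(cosh(S/(2a)) − 1) = 4.844128·(cosh(1.169457) − 1) = 3.707645
T_max/T_min = cosh(S/(2a)) = 1.765390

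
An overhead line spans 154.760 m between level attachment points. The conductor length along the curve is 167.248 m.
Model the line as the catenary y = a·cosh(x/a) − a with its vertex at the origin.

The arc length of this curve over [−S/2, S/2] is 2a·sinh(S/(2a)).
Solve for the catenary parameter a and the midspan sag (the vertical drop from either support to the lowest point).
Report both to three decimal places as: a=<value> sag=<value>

a=112.530 sag=27.670

seed: a₀ = √(S³/(24(L−S))) = √(154.760³/(24·12.488)) = 111.207996
iter 1: u=0.695813  f(a)=+3.058e-01  f'(a)=-2.357e-01  a ← 111.207996 − (+3.058e-01/-2.357e-01) = 112.505741
iter 2: u=0.687787  f(a)=+5.436e-03  f'(a)=-2.273e-01  a ← 112.505741 − (+5.436e-03/-2.273e-01) = 112.529650
iter 3: u=0.687641  f(a)=+1.786e-06  f'(a)=-2.272e-01  a ← 112.529650 − (+1.786e-06/-2.272e-01) = 112.529658
iter 4: u=0.687641  f(a)=+1.705e-13  f'(a)=-2.272e-01  a ← 112.529658 − (+1.705e-13/-2.272e-01) = 112.529658
converged: |Δa| < 1e-12 after 4 iterations
sag = a·(cosh(S/(2a)) − 1) = 112.529658·(cosh(0.687641) − 1) = 27.669833
T_max/T_min = cosh(S/(2a)) = 1.245889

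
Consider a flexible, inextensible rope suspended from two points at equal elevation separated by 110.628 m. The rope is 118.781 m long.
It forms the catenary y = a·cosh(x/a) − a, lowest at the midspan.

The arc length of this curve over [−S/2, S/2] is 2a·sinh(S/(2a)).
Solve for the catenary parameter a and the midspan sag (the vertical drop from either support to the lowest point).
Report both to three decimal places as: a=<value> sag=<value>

seed: a₀ = √(S³/(24(L−S))) = √(110.628³/(24·8.153)) = 83.182745
iter 1: u=0.664970  f(a)=+1.822e-01  f'(a)=-2.048e-01  a ← 83.182745 − (+1.822e-01/-2.048e-01) = 84.072088
iter 2: u=0.657935  f(a)=+2.963e-03  f'(a)=-1.982e-01  a ← 84.072088 − (+2.963e-03/-1.982e-01) = 84.087035
iter 3: u=0.657818  f(a)=+8.124e-07  f'(a)=-1.981e-01  a ← 84.087035 − (+8.124e-07/-1.981e-01) = 84.087039
iter 4: u=0.657818  f(a)=+5.684e-14  f'(a)=-1.981e-01  a ← 84.087039 − (+5.684e-14/-1.981e-01) = 84.087039
converged: |Δa| < 1e-12 after 4 iterations
sag = a·(cosh(S/(2a)) − 1) = 84.087039·(cosh(0.657818) − 1) = 18.858877
T_max/T_min = cosh(S/(2a)) = 1.224278

a=84.087 sag=18.859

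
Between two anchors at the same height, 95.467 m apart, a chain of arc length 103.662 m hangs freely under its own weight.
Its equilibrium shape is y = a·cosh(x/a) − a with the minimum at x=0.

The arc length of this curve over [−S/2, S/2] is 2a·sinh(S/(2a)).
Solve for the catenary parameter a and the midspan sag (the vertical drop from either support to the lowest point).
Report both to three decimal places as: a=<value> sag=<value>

seed: a₀ = √(S³/(24(L−S))) = √(95.467³/(24·8.195)) = 66.511970
iter 1: u=0.717668  f(a)=+2.136e-01  f'(a)=-2.593e-01  a ← 66.511970 − (+2.136e-01/-2.593e-01) = 67.335751
iter 2: u=0.708888  f(a)=+4.034e-03  f'(a)=-2.496e-01  a ← 67.335751 − (+4.034e-03/-2.496e-01) = 67.351911
iter 3: u=0.708718  f(a)=+1.500e-06  f'(a)=-2.495e-01  a ← 67.351911 − (+1.500e-06/-2.495e-01) = 67.351917
iter 4: u=0.708718  f(a)=+2.132e-13  f'(a)=-2.495e-01  a ← 67.351917 − (+2.132e-13/-2.495e-01) = 67.351917
converged: |Δa| < 1e-12 after 4 iterations
sag = a·(cosh(S/(2a)) − 1) = 67.351917·(cosh(0.708718) − 1) = 17.634748
T_max/T_min = cosh(S/(2a)) = 1.261830

a=67.352 sag=17.635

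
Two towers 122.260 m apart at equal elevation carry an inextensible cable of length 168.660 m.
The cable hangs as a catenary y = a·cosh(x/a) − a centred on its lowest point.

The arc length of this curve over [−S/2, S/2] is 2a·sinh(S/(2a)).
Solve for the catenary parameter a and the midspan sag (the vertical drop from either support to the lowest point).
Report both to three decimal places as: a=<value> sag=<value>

a=42.640 sag=51.857

seed: a₀ = √(S³/(24(L−S))) = √(122.260³/(24·46.400)) = 40.509975
iter 1: u=1.509011  f(a)=+5.579e+00  f'(a)=-2.857e+00  a ← 40.509975 − (+5.579e+00/-2.857e+00) = 42.462785
iter 2: u=1.439614  f(a)=+4.287e-01  f'(a)=-2.433e+00  a ← 42.462785 − (+4.287e-01/-2.433e+00) = 42.639007
iter 3: u=1.433664  f(a)=+2.999e-03  f'(a)=-2.399e+00  a ← 42.639007 − (+2.999e-03/-2.399e+00) = 42.640257
iter 4: u=1.433622  f(a)=+1.489e-07  f'(a)=-2.399e+00  a ← 42.640257 − (+1.489e-07/-2.399e+00) = 42.640257
iter 5: u=1.433622  f(a)=+0.000e+00  f'(a)=-2.399e+00  a ← 42.640257 − (+0.000e+00/-2.399e+00) = 42.640257
converged: |Δa| < 1e-12 after 5 iterations
sag = a·(cosh(S/(2a)) − 1) = 42.640257·(cosh(1.433622) − 1) = 51.857047
T_max/T_min = cosh(S/(2a)) = 2.216152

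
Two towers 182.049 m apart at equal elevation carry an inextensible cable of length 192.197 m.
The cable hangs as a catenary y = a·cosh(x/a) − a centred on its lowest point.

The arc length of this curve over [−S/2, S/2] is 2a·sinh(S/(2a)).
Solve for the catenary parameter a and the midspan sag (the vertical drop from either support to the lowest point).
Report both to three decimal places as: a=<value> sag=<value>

seed: a₀ = √(S³/(24(L−S))) = √(182.049³/(24·10.148)) = 157.393429
iter 1: u=0.578325  f(a)=+1.711e-01  f'(a)=-1.333e-01  a ← 157.393429 − (+1.711e-01/-1.333e-01) = 158.676569
iter 2: u=0.573648  f(a)=+2.114e-03  f'(a)=-1.300e-01  a ← 158.676569 − (+2.114e-03/-1.300e-01) = 158.692829
iter 3: u=0.573589  f(a)=+3.320e-07  f'(a)=-1.300e-01  a ← 158.692829 − (+3.320e-07/-1.300e-01) = 158.692832
iter 4: u=0.573589  f(a)=+2.842e-14  f'(a)=-1.300e-01  a ← 158.692832 − (+2.842e-14/-1.300e-01) = 158.692832
converged: |Δa| < 1e-12 after 4 iterations
sag = a·(cosh(S/(2a)) − 1) = 158.692832·(cosh(0.573589) − 1) = 26.828964
T_max/T_min = cosh(S/(2a)) = 1.169062

a=158.693 sag=26.829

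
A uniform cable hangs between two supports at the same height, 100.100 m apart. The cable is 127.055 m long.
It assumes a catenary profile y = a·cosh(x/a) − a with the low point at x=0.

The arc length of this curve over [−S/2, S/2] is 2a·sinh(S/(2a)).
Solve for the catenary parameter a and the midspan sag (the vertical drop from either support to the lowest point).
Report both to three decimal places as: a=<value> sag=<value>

seed: a₀ = √(S³/(24(L−S))) = √(100.100³/(24·26.955)) = 39.375477
iter 1: u=1.271096  f(a)=+2.263e+00  f'(a)=-1.603e+00  a ← 39.375477 − (+2.263e+00/-1.603e+00) = 40.786909
iter 2: u=1.227109  f(a)=+1.274e-01  f'(a)=-1.428e+00  a ← 40.786909 − (+1.274e-01/-1.428e+00) = 40.876137
iter 3: u=1.224431  f(a)=+4.568e-04  f'(a)=-1.417e+00  a ← 40.876137 − (+4.568e-04/-1.417e+00) = 40.876460
iter 4: u=1.224421  f(a)=+5.920e-09  f'(a)=-1.417e+00  a ← 40.876460 − (+5.920e-09/-1.417e+00) = 40.876460
iter 5: u=1.224421  f(a)=+1.421e-14  f'(a)=-1.417e+00  a ← 40.876460 − (+1.421e-14/-1.417e+00) = 40.876460
converged: |Δa| < 1e-12 after 5 iterations
sag = a·(cosh(S/(2a)) − 1) = 40.876460·(cosh(1.224421) − 1) = 34.665768
T_max/T_min = cosh(S/(2a)) = 1.848062

a=40.876 sag=34.666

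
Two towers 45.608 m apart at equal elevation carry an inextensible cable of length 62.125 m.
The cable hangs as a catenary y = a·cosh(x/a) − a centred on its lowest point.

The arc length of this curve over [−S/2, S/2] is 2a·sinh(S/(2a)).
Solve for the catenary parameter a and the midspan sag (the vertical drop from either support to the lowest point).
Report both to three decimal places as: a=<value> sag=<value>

a=16.249 sag=18.807

seed: a₀ = √(S³/(24(L−S))) = √(45.608³/(24·16.517)) = 15.470001
iter 1: u=1.474079  f(a)=+1.890e+00  f'(a)=-2.637e+00  a ← 15.470001 − (+1.890e+00/-2.637e+00) = 16.186840
iter 2: u=1.408799  f(a)=+1.393e-01  f'(a)=-2.261e+00  a ← 16.186840 − (+1.393e-01/-2.261e+00) = 16.248453
iter 3: u=1.403457  f(a)=+8.900e-04  f'(a)=-2.232e+00  a ← 16.248453 − (+8.900e-04/-2.232e+00) = 16.248852
iter 4: u=1.403422  f(a)=+3.684e-08  f'(a)=-2.232e+00  a ← 16.248852 − (+3.684e-08/-2.232e+00) = 16.248852
iter 5: u=1.403422  f(a)=+0.000e+00  f'(a)=-2.232e+00  a ← 16.248852 − (+0.000e+00/-2.232e+00) = 16.248852
converged: |Δa| < 1e-12 after 5 iterations
sag = a·(cosh(S/(2a)) − 1) = 16.248852·(cosh(1.403422) − 1) = 18.806876
T_max/T_min = cosh(S/(2a)) = 2.157428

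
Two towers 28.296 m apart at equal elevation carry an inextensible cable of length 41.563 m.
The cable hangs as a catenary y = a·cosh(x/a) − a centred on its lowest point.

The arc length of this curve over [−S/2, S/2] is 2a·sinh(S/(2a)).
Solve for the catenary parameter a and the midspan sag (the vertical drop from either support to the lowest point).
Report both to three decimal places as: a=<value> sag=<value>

a=8.974 sag=13.662

seed: a₀ = √(S³/(24(L−S))) = √(28.296³/(24·13.267)) = 8.435204
iter 1: u=1.677256  f(a)=+1.996e+00  f'(a)=-4.124e+00  a ← 8.435204 − (+1.996e+00/-4.124e+00) = 8.919204
iter 2: u=1.586240  f(a)=+1.847e-01  f'(a)=-3.393e+00  a ← 8.919204 − (+1.847e-01/-3.393e+00) = 8.973632
iter 3: u=1.576619  f(a)=+1.937e-03  f'(a)=-3.323e+00  a ← 8.973632 − (+1.937e-03/-3.323e+00) = 8.974216
iter 4: u=1.576517  f(a)=+2.181e-07  f'(a)=-3.322e+00  a ← 8.974216 − (+2.181e-07/-3.322e+00) = 8.974216
iter 5: u=1.576517  f(a)=+7.105e-15  f'(a)=-3.322e+00  a ← 8.974216 − (+7.105e-15/-3.322e+00) = 8.974216
converged: |Δa| < 1e-12 after 5 iterations
sag = a·(cosh(S/(2a)) − 1) = 8.974216·(cosh(1.576517) − 1) = 13.662199
T_max/T_min = cosh(S/(2a)) = 2.522384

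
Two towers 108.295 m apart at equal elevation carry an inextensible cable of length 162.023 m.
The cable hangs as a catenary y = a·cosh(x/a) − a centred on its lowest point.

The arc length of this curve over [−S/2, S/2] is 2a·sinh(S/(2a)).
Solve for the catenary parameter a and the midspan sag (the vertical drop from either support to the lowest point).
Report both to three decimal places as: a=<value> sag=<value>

seed: a₀ = √(S³/(24(L−S))) = √(108.295³/(24·53.728)) = 31.383881
iter 1: u=1.725328  f(a)=+8.588e+00  f'(a)=-4.558e+00  a ← 31.383881 − (+8.588e+00/-4.558e+00) = 33.268089
iter 2: u=1.627611  f(a)=+8.342e-01  f'(a)=-3.712e+00  a ← 33.268089 − (+8.342e-01/-3.712e+00) = 33.492831
iter 3: u=1.616689  f(a)=+9.740e-03  f'(a)=-3.625e+00  a ← 33.492831 − (+9.740e-03/-3.625e+00) = 33.495518
iter 4: u=1.616560  f(a)=+1.362e-06  f'(a)=-3.624e+00  a ← 33.495518 − (+1.362e-06/-3.624e+00) = 33.495518
iter 5: u=1.616560  f(a)=+0.000e+00  f'(a)=-3.624e+00  a ← 33.495518 − (+0.000e+00/-3.624e+00) = 33.495518
converged: |Δa| < 1e-12 after 5 iterations
sag = a·(cosh(S/(2a)) − 1) = 33.495518·(cosh(1.616560) − 1) = 54.167546
T_max/T_min = cosh(S/(2a)) = 2.617158

a=33.496 sag=54.168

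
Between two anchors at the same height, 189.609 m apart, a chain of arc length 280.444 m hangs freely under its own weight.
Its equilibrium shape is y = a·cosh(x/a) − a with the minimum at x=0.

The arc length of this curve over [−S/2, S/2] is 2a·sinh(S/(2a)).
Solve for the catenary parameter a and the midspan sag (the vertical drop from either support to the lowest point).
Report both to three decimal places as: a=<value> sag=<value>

seed: a₀ = √(S³/(24(L−S))) = √(189.609³/(24·90.835)) = 55.918587
iter 1: u=1.695402  f(a)=+1.398e+01  f'(a)=-4.284e+00  a ← 55.918587 − (+1.398e+01/-4.284e+00) = 59.183162
iter 2: u=1.601883  f(a)=+1.318e+00  f'(a)=-3.511e+00  a ← 59.183162 − (+1.318e+00/-3.511e+00) = 59.558605
iter 3: u=1.591785  f(a)=+1.440e-02  f'(a)=-3.435e+00  a ← 59.558605 − (+1.440e-02/-3.435e+00) = 59.562799
iter 4: u=1.591673  f(a)=+1.761e-06  f'(a)=-3.434e+00  a ← 59.562799 − (+1.761e-06/-3.434e+00) = 59.562799
iter 5: u=1.591673  f(a)=-5.684e-14  f'(a)=-3.434e+00  a ← 59.562799 − (-5.684e-14/-3.434e+00) = 59.562799
converged: |Δa| < 1e-12 after 5 iterations
sag = a·(cosh(S/(2a)) − 1) = 59.562799·(cosh(1.591673) − 1) = 92.785277
T_max/T_min = cosh(S/(2a)) = 2.557772

a=59.563 sag=92.785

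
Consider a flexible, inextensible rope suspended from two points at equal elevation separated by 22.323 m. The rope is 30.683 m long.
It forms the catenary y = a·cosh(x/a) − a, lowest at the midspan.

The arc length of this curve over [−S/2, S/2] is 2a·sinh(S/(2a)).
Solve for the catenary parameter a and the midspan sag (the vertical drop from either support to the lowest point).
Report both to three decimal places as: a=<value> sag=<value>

a=7.833 sag=9.393

seed: a₀ = √(S³/(24(L−S))) = √(22.323³/(24·8.360)) = 7.445949
iter 1: u=1.499003  f(a)=+9.911e-01  f'(a)=-2.792e+00  a ← 7.445949 − (+9.911e-01/-2.792e+00) = 7.800889
iter 2: u=1.430798  f(a)=+7.527e-02  f'(a)=-2.383e+00  a ← 7.800889 − (+7.527e-02/-2.383e+00) = 7.832479
iter 3: u=1.425028  f(a)=+5.131e-04  f'(a)=-2.350e+00  a ← 7.832479 − (+5.131e-04/-2.350e+00) = 7.832697
iter 4: u=1.424988  f(a)=+2.420e-08  f'(a)=-2.350e+00  a ← 7.832697 − (+2.420e-08/-2.350e+00) = 7.832697
iter 5: u=1.424988  f(a)=+0.000e+00  f'(a)=-2.350e+00  a ← 7.832697 − (+0.000e+00/-2.350e+00) = 7.832697
converged: |Δa| < 1e-12 after 5 iterations
sag = a·(cosh(S/(2a)) − 1) = 7.832697·(cosh(1.424988) − 1) = 9.392655
T_max/T_min = cosh(S/(2a)) = 2.199160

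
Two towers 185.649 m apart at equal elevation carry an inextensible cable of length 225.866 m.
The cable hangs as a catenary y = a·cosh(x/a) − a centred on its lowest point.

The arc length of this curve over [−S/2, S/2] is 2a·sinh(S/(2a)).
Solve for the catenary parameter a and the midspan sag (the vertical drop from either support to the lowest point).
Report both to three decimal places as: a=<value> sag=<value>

a=83.943 sag=56.770

seed: a₀ = √(S³/(24(L−S))) = √(185.649³/(24·40.217)) = 81.419506
iter 1: u=1.140077  f(a)=+2.696e+00  f'(a)=-1.122e+00  a ← 81.419506 − (+2.696e+00/-1.122e+00) = 83.821502
iter 2: u=1.107407  f(a)=+1.239e-01  f'(a)=-1.021e+00  a ← 83.821502 − (+1.239e-01/-1.021e+00) = 83.942815
iter 3: u=1.105806  f(a)=+2.896e-04  f'(a)=-1.017e+00  a ← 83.942815 − (+2.896e-04/-1.017e+00) = 83.943100
iter 4: u=1.105803  f(a)=+1.591e-09  f'(a)=-1.017e+00  a ← 83.943100 − (+1.591e-09/-1.017e+00) = 83.943100
iter 5: u=1.105803  f(a)=+0.000e+00  f'(a)=-1.017e+00  a ← 83.943100 − (+0.000e+00/-1.017e+00) = 83.943100
converged: |Δa| < 1e-12 after 5 iterations
sag = a·(cosh(S/(2a)) − 1) = 83.943100·(cosh(1.105803) − 1) = 56.770462
T_max/T_min = cosh(S/(2a)) = 1.676297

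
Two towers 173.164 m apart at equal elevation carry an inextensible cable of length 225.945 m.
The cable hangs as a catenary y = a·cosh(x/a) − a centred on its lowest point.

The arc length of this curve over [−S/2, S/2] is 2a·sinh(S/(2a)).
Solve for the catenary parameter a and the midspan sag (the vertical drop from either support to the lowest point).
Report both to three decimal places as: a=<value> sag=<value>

seed: a₀ = √(S³/(24(L−S))) = √(173.164³/(24·52.781)) = 64.023879
iter 1: u=1.352339  f(a)=+5.042e+00  f'(a)=-1.971e+00  a ← 64.023879 − (+5.042e+00/-1.971e+00) = 66.582326
iter 2: u=1.300375  f(a)=+3.180e-01  f'(a)=-1.729e+00  a ← 66.582326 − (+3.180e-01/-1.729e+00) = 66.766204
iter 3: u=1.296794  f(a)=+1.453e-03  f'(a)=-1.713e+00  a ← 66.766204 − (+1.453e-03/-1.713e+00) = 66.767052
iter 4: u=1.296777  f(a)=+3.064e-08  f'(a)=-1.713e+00  a ← 66.767052 − (+3.064e-08/-1.713e+00) = 66.767052
iter 5: u=1.296777  f(a)=+2.842e-14  f'(a)=-1.713e+00  a ← 66.767052 − (+2.842e-14/-1.713e+00) = 66.767052
converged: |Δa| < 1e-12 after 5 iterations
sag = a·(cosh(S/(2a)) − 1) = 66.767052·(cosh(1.296777) − 1) = 64.460327
T_max/T_min = cosh(S/(2a)) = 1.965451

a=66.767 sag=64.460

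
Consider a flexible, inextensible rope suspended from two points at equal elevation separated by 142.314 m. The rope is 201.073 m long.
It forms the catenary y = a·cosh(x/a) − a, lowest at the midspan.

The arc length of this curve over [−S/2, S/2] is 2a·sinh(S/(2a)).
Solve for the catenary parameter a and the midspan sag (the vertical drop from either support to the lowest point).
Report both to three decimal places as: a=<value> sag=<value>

seed: a₀ = √(S³/(24(L−S))) = √(142.314³/(24·58.759)) = 45.209387
iter 1: u=1.573943  f(a)=+7.723e+00  f'(a)=-3.303e+00  a ← 45.209387 − (+7.723e+00/-3.303e+00) = 47.547413
iter 2: u=1.496548  f(a)=+6.395e-01  f'(a)=-2.777e+00  a ← 47.547413 − (+6.395e-01/-2.777e+00) = 47.777727
iter 3: u=1.489334  f(a)=+5.260e-03  f'(a)=-2.731e+00  a ← 47.777727 − (+5.260e-03/-2.731e+00) = 47.779653
iter 4: u=1.489274  f(a)=+3.624e-07  f'(a)=-2.731e+00  a ← 47.779653 − (+3.624e-07/-2.731e+00) = 47.779654
iter 5: u=1.489274  f(a)=+0.000e+00  f'(a)=-2.731e+00  a ← 47.779654 − (+0.000e+00/-2.731e+00) = 47.779654
converged: |Δa| < 1e-12 after 5 iterations
sag = a·(cosh(S/(2a)) − 1) = 47.779654·(cosh(1.489274) − 1) = 63.532893
T_max/T_min = cosh(S/(2a)) = 2.329706

a=47.780 sag=63.533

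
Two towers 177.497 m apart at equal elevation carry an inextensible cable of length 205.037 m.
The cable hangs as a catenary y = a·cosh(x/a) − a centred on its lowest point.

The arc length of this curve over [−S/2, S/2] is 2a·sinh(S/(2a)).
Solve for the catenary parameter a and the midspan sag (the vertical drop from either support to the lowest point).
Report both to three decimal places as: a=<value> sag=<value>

seed: a₀ = √(S³/(24(L−S))) = √(177.497³/(24·27.540)) = 91.981172
iter 1: u=0.964855  f(a)=+1.311e+00  f'(a)=-6.565e-01  a ← 91.981172 − (+1.311e+00/-6.565e-01) = 93.977812
iter 2: u=0.944356  f(a)=+4.389e-02  f'(a)=-6.131e-01  a ← 93.977812 − (+4.389e-02/-6.131e-01) = 94.049398
iter 3: u=0.943637  f(a)=+5.300e-05  f'(a)=-6.117e-01  a ← 94.049398 − (+5.300e-05/-6.117e-01) = 94.049485
iter 4: u=0.943636  f(a)=+7.751e-11  f'(a)=-6.117e-01  a ← 94.049485 − (+7.751e-11/-6.117e-01) = 94.049485
iter 5: u=0.943636  f(a)=+0.000e+00  f'(a)=-6.117e-01  a ← 94.049485 − (+0.000e+00/-6.117e-01) = 94.049485
converged: |Δa| < 1e-12 after 5 iterations
sag = a·(cosh(S/(2a)) − 1) = 94.049485·(cosh(0.943636) − 1) = 45.074016
T_max/T_min = cosh(S/(2a)) = 1.479259

a=94.049 sag=45.074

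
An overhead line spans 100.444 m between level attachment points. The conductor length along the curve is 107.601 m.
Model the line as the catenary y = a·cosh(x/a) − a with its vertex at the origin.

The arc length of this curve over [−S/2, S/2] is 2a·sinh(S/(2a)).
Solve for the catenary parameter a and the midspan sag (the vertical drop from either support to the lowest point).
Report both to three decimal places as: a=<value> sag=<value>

seed: a₀ = √(S³/(24(L−S))) = √(100.444³/(24·7.157)) = 76.809488
iter 1: u=0.653852  f(a)=+1.546e-01  f'(a)=-1.944e-01  a ← 76.809488 − (+1.546e-01/-1.944e-01) = 77.604333
iter 2: u=0.647155  f(a)=+2.432e-03  f'(a)=-1.884e-01  a ← 77.604333 − (+2.432e-03/-1.884e-01) = 77.617243
iter 3: u=0.647047  f(a)=+6.234e-07  f'(a)=-1.883e-01  a ← 77.617243 − (+6.234e-07/-1.883e-01) = 77.617246
iter 4: u=0.647047  f(a)=+4.263e-14  f'(a)=-1.883e-01  a ← 77.617246 − (+4.263e-14/-1.883e-01) = 77.617246
converged: |Δa| < 1e-12 after 4 iterations
sag = a·(cosh(S/(2a)) − 1) = 77.617246·(cosh(0.647047) − 1) = 16.822844
T_max/T_min = cosh(S/(2a)) = 1.216741

a=77.617 sag=16.823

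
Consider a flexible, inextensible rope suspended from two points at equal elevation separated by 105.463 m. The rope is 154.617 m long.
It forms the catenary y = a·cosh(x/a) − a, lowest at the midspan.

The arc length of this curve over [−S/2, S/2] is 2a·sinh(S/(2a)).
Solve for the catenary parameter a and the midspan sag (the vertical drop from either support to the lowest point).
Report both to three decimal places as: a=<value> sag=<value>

a=33.537 sag=50.732

seed: a₀ = √(S³/(24(L−S))) = √(105.463³/(24·49.154)) = 31.532988
iter 1: u=1.672265  f(a)=+7.349e+00  f'(a)=-4.081e+00  a ← 31.532988 − (+7.349e+00/-4.081e+00) = 33.333624
iter 2: u=1.581931  f(a)=+6.765e-01  f'(a)=-3.361e+00  a ← 33.333624 − (+6.765e-01/-3.361e+00) = 33.534861
iter 3: u=1.572438  f(a)=+7.015e-03  f'(a)=-3.292e+00  a ← 33.534861 − (+7.015e-03/-3.292e+00) = 33.536992
iter 4: u=1.572338  f(a)=+7.718e-07  f'(a)=-3.291e+00  a ← 33.536992 − (+7.718e-07/-3.291e+00) = 33.536992
iter 5: u=1.572338  f(a)=+0.000e+00  f'(a)=-3.291e+00  a ← 33.536992 − (+0.000e+00/-3.291e+00) = 33.536992
converged: |Δa| < 1e-12 after 5 iterations
sag = a·(cosh(S/(2a)) − 1) = 33.536992·(cosh(1.572338) − 1) = 50.732421
T_max/T_min = cosh(S/(2a)) = 2.512730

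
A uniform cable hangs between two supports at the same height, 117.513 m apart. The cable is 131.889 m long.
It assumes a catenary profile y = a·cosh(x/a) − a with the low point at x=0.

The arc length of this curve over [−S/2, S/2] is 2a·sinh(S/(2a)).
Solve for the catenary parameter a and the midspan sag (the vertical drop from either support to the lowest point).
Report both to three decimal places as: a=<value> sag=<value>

seed: a₀ = √(S³/(24(L−S))) = √(117.513³/(24·14.376)) = 68.581064
iter 1: u=0.856745  f(a)=+5.369e-01  f'(a)=-4.508e-01  a ← 68.581064 − (+5.369e-01/-4.508e-01) = 69.772026
iter 2: u=0.842121  f(a)=+1.431e-02  f'(a)=-4.271e-01  a ← 69.772026 − (+1.431e-02/-4.271e-01) = 69.805521
iter 3: u=0.841717  f(a)=+1.077e-05  f'(a)=-4.265e-01  a ← 69.805521 − (+1.077e-05/-4.265e-01) = 69.805546
iter 4: u=0.841717  f(a)=+6.111e-12  f'(a)=-4.265e-01  a ← 69.805546 − (+6.111e-12/-4.265e-01) = 69.805546
converged: |Δa| < 1e-12 after 4 iterations
sag = a·(cosh(S/(2a)) − 1) = 69.805546·(cosh(0.841717) − 1) = 26.223050
T_max/T_min = cosh(S/(2a)) = 1.375659

a=69.806 sag=26.223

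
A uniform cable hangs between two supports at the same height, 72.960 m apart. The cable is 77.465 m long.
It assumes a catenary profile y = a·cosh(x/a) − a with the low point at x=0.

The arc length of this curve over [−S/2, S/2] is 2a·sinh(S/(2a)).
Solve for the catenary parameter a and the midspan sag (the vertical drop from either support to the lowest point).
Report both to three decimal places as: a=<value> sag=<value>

seed: a₀ = √(S³/(24(L−S))) = √(72.960³/(24·4.505)) = 59.934132
iter 1: u=0.608668  f(a)=+8.419e-02  f'(a)=-1.560e-01  a ← 59.934132 − (+8.419e-02/-1.560e-01) = 60.473896
iter 2: u=0.603235  f(a)=+1.151e-03  f'(a)=-1.517e-01  a ← 60.473896 − (+1.151e-03/-1.517e-01) = 60.481480
iter 3: u=0.603160  f(a)=+2.217e-07  f'(a)=-1.517e-01  a ← 60.481480 − (+2.217e-07/-1.517e-01) = 60.481482
iter 4: u=0.603160  f(a)=+2.842e-14  f'(a)=-1.517e-01  a ← 60.481482 − (+2.842e-14/-1.517e-01) = 60.481482
converged: |Δa| < 1e-12 after 4 iterations
sag = a·(cosh(S/(2a)) − 1) = 60.481482·(cosh(0.603160) − 1) = 11.339241
T_max/T_min = cosh(S/(2a)) = 1.187483

a=60.481 sag=11.339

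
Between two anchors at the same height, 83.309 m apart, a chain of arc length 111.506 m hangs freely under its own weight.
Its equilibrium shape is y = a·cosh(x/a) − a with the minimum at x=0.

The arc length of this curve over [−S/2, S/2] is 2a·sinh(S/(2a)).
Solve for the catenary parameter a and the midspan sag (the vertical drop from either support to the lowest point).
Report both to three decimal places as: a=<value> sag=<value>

a=30.612 sag=32.992

seed: a₀ = √(S³/(24(L−S))) = √(83.309³/(24·28.197)) = 29.230134
iter 1: u=1.425053  f(a)=+3.006e+00  f'(a)=-2.351e+00  a ← 29.230134 − (+3.006e+00/-2.351e+00) = 30.508735
iter 2: u=1.365330  f(a)=+2.085e-01  f'(a)=-2.035e+00  a ← 30.508735 − (+2.085e-01/-2.035e+00) = 30.611176
iter 3: u=1.360761  f(a)=+1.168e-03  f'(a)=-2.012e+00  a ← 30.611176 − (+1.168e-03/-2.012e+00) = 30.611756
iter 4: u=1.360735  f(a)=+3.712e-08  f'(a)=-2.012e+00  a ← 30.611756 − (+3.712e-08/-2.012e+00) = 30.611756
iter 5: u=1.360735  f(a)=+0.000e+00  f'(a)=-2.012e+00  a ← 30.611756 − (+0.000e+00/-2.012e+00) = 30.611756
converged: |Δa| < 1e-12 after 5 iterations
sag = a·(cosh(S/(2a)) − 1) = 30.611756·(cosh(1.360735) − 1) = 32.992305
T_max/T_min = cosh(S/(2a)) = 2.077766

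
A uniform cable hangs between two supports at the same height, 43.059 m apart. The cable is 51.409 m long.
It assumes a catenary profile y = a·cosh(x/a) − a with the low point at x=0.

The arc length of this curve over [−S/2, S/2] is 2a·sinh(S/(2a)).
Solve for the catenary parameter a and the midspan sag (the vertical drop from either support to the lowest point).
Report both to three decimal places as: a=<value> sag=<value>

a=20.516 sag=12.372

seed: a₀ = √(S³/(24(L−S))) = √(43.059³/(24·8.350)) = 19.959380
iter 1: u=1.078666  f(a)=+4.994e-01  f'(a)=-9.382e-01  a ← 19.959380 − (+4.994e-01/-9.382e-01) = 20.491734
iter 2: u=1.050643  f(a)=+2.068e-02  f'(a)=-8.619e-01  a ← 20.491734 − (+2.068e-02/-8.619e-01) = 20.515726
iter 3: u=1.049414  f(a)=+3.884e-05  f'(a)=-8.587e-01  a ← 20.515726 − (+3.884e-05/-8.587e-01) = 20.515771
iter 4: u=1.049412  f(a)=+1.376e-10  f'(a)=-8.587e-01  a ← 20.515771 − (+1.376e-10/-8.587e-01) = 20.515771
iter 5: u=1.049412  f(a)=-7.105e-15  f'(a)=-8.587e-01  a ← 20.515771 − (-7.105e-15/-8.587e-01) = 20.515771
converged: |Δa| < 1e-12 after 5 iterations
sag = a·(cosh(S/(2a)) − 1) = 20.515771·(cosh(1.049412) − 1) = 12.372193
T_max/T_min = cosh(S/(2a)) = 1.603058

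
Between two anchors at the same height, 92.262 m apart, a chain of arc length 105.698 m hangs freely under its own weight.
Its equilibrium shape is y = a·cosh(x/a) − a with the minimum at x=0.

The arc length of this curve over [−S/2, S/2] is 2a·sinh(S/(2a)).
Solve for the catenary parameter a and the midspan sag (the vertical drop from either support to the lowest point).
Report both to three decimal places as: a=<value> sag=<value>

seed: a₀ = √(S³/(24(L−S))) = √(92.262³/(24·13.436)) = 49.350741
iter 1: u=0.934758  f(a)=+5.994e-01  f'(a)=-5.936e-01  a ← 49.350741 − (+5.994e-01/-5.936e-01) = 50.360452
iter 2: u=0.916016  f(a)=+1.889e-02  f'(a)=-5.567e-01  a ← 50.360452 − (+1.889e-02/-5.567e-01) = 50.394380
iter 3: u=0.915400  f(a)=+2.011e-05  f'(a)=-5.555e-01  a ← 50.394380 − (+2.011e-05/-5.555e-01) = 50.394417
iter 4: u=0.915399  f(a)=+2.285e-11  f'(a)=-5.555e-01  a ← 50.394417 − (+2.285e-11/-5.555e-01) = 50.394417
converged: |Δa| < 1e-12 after 4 iterations
sag = a·(cosh(S/(2a)) − 1) = 50.394417·(cosh(0.915399) − 1) = 22.630333
T_max/T_min = cosh(S/(2a)) = 1.449064

a=50.394 sag=22.630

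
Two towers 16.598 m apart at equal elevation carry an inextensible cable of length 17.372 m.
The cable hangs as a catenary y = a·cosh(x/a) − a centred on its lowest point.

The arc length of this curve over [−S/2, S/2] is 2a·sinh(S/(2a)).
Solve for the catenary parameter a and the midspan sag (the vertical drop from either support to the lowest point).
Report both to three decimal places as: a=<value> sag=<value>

seed: a₀ = √(S³/(24(L−S))) = √(16.598³/(24·0.774)) = 15.689443
iter 1: u=0.528954  f(a)=+1.090e-02  f'(a)=-1.015e-01  a ← 15.689443 − (+1.090e-02/-1.015e-01) = 15.796886
iter 2: u=0.525357  f(a)=+1.130e-04  f'(a)=-9.936e-02  a ← 15.796886 − (+1.130e-04/-9.936e-02) = 15.798023
iter 3: u=0.525319  f(a)=+1.242e-08  f'(a)=-9.934e-02  a ← 15.798023 − (+1.242e-08/-9.934e-02) = 15.798023
iter 4: u=0.525319  f(a)=+0.000e+00  f'(a)=-9.934e-02  a ← 15.798023 − (+0.000e+00/-9.934e-02) = 15.798023
converged: |Δa| < 1e-12 after 4 iterations
sag = a·(cosh(S/(2a)) − 1) = 15.798023·(cosh(0.525319) − 1) = 2.230403
T_max/T_min = cosh(S/(2a)) = 1.141182

a=15.798 sag=2.230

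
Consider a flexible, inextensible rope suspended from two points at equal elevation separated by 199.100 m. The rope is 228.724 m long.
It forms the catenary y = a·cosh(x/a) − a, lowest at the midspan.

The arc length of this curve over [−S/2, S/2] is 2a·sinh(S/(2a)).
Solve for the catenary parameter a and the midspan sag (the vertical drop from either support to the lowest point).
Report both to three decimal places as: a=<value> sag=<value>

a=107.636 sag=49.412

seed: a₀ = √(S³/(24(L−S))) = √(199.100³/(24·29.624)) = 105.360887
iter 1: u=0.944848  f(a)=+1.351e+00  f'(a)=-6.142e-01  a ← 105.360887 − (+1.351e+00/-6.142e-01) = 107.560272
iter 2: u=0.925528  f(a)=+4.345e-02  f'(a)=-5.752e-01  a ← 107.560272 − (+4.345e-02/-5.752e-01) = 107.635817
iter 3: u=0.924878  f(a)=+4.829e-05  f'(a)=-5.739e-01  a ← 107.635817 − (+4.829e-05/-5.739e-01) = 107.635901
iter 4: u=0.924877  f(a)=+5.974e-11  f'(a)=-5.739e-01  a ← 107.635901 − (+5.974e-11/-5.739e-01) = 107.635901
converged: |Δa| < 1e-12 after 4 iterations
sag = a·(cosh(S/(2a)) − 1) = 107.635901·(cosh(0.924877) − 1) = 49.412353
T_max/T_min = cosh(S/(2a)) = 1.459069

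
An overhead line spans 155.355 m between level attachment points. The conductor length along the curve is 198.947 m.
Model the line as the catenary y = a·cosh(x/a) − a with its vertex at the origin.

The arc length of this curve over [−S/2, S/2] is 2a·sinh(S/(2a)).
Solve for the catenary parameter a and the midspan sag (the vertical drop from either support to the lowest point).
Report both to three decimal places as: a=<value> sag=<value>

a=62.238 sag=55.101

seed: a₀ = √(S³/(24(L−S))) = √(155.355³/(24·43.592)) = 59.865806
iter 1: u=1.297527  f(a)=+3.820e+00  f'(a)=-1.717e+00  a ← 59.865806 − (+3.820e+00/-1.717e+00) = 62.091046
iter 2: u=1.251026  f(a)=+2.233e-01  f'(a)=-1.521e+00  a ← 62.091046 − (+2.233e-01/-1.521e+00) = 62.237841
iter 3: u=1.248075  f(a)=+8.681e-04  f'(a)=-1.510e+00  a ← 62.237841 − (+8.681e-04/-1.510e+00) = 62.238416
iter 4: u=1.248064  f(a)=+1.323e-08  f'(a)=-1.509e+00  a ← 62.238416 − (+1.323e-08/-1.509e+00) = 62.238416
iter 5: u=1.248064  f(a)=+0.000e+00  f'(a)=-1.509e+00  a ← 62.238416 − (+0.000e+00/-1.509e+00) = 62.238416
converged: |Δa| < 1e-12 after 5 iterations
sag = a·(cosh(S/(2a)) − 1) = 62.238416·(cosh(1.248064) − 1) = 55.101252
T_max/T_min = cosh(S/(2a)) = 1.885325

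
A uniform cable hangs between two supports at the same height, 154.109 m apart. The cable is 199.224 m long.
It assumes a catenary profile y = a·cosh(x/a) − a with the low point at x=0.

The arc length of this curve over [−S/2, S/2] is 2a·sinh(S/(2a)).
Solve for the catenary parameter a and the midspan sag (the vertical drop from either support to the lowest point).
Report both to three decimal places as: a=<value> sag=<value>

a=60.538 sag=56.027

seed: a₀ = √(S³/(24(L−S))) = √(154.109³/(24·45.115)) = 58.140117
iter 1: u=1.325324  f(a)=+4.132e+00  f'(a)=-1.842e+00  a ← 58.140117 − (+4.132e+00/-1.842e+00) = 60.383082
iter 2: u=1.276094  f(a)=+2.511e-01  f'(a)=-1.624e+00  a ← 60.383082 − (+2.511e-01/-1.624e+00) = 60.537685
iter 3: u=1.272835  f(a)=+1.061e-03  f'(a)=-1.611e+00  a ← 60.537685 − (+1.061e-03/-1.611e+00) = 60.538343
iter 4: u=1.272821  f(a)=+1.909e-08  f'(a)=-1.611e+00  a ← 60.538343 − (+1.909e-08/-1.611e+00) = 60.538343
iter 5: u=1.272821  f(a)=+5.684e-14  f'(a)=-1.611e+00  a ← 60.538343 − (+5.684e-14/-1.611e+00) = 60.538343
converged: |Δa| < 1e-12 after 5 iterations
sag = a·(cosh(S/(2a)) − 1) = 60.538343·(cosh(1.272821) − 1) = 56.026838
T_max/T_min = cosh(S/(2a)) = 1.925477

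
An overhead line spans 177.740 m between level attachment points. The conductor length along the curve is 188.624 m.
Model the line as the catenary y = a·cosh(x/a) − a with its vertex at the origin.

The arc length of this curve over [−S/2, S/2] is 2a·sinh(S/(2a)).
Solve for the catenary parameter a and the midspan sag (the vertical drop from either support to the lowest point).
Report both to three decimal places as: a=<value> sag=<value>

a=147.943 sag=27.505

seed: a₀ = √(S³/(24(L−S))) = √(177.740³/(24·10.884)) = 146.614822
iter 1: u=0.606146  f(a)=+2.017e-01  f'(a)=-1.540e-01  a ← 146.614822 − (+2.017e-01/-1.540e-01) = 147.924609
iter 2: u=0.600779  f(a)=+2.735e-03  f'(a)=-1.498e-01  a ← 147.924609 − (+2.735e-03/-1.498e-01) = 147.942860
iter 3: u=0.600705  f(a)=+5.181e-07  f'(a)=-1.498e-01  a ← 147.942860 − (+5.181e-07/-1.498e-01) = 147.942863
iter 4: u=0.600705  f(a)=+5.684e-14  f'(a)=-1.498e-01  a ← 147.942863 − (+5.684e-14/-1.498e-01) = 147.942863
converged: |Δa| < 1e-12 after 4 iterations
sag = a·(cosh(S/(2a)) − 1) = 147.942863·(cosh(0.600705) − 1) = 27.504691
T_max/T_min = cosh(S/(2a)) = 1.185914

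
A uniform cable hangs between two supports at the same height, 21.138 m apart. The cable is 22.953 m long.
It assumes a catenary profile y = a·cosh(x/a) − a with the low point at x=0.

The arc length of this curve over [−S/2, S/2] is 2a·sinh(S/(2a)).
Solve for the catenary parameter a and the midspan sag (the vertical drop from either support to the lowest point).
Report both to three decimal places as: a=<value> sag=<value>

seed: a₀ = √(S³/(24(L−S))) = √(21.138³/(24·1.815)) = 14.724885
iter 1: u=0.717765  f(a)=+4.733e-02  f'(a)=-2.595e-01  a ← 14.724885 − (+4.733e-02/-2.595e-01) = 14.907306
iter 2: u=0.708981  f(a)=+8.939e-04  f'(a)=-2.497e-01  a ← 14.907306 − (+8.939e-04/-2.497e-01) = 14.910886
iter 3: u=0.708811  f(a)=+3.325e-07  f'(a)=-2.496e-01  a ← 14.910886 − (+3.325e-07/-2.496e-01) = 14.910887
iter 4: u=0.708811  f(a)=+4.974e-14  f'(a)=-2.496e-01  a ← 14.910887 − (+4.974e-14/-2.496e-01) = 14.910887
converged: |Δa| < 1e-12 after 4 iterations
sag = a·(cosh(S/(2a)) − 1) = 14.910887·(cosh(0.708811) − 1) = 3.905186
T_max/T_min = cosh(S/(2a)) = 1.261902

a=14.911 sag=3.905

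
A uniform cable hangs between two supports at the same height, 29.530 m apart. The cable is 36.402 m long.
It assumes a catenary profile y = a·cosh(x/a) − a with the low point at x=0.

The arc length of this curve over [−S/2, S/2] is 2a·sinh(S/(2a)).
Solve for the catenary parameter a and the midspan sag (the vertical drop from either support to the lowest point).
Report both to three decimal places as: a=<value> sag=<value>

seed: a₀ = √(S³/(24(L−S))) = √(29.530³/(24·6.872)) = 12.495337
iter 1: u=1.181641  f(a)=+4.960e-01  f'(a)=-1.261e+00  a ← 12.495337 − (+4.960e-01/-1.261e+00) = 12.888578
iter 2: u=1.145588  f(a)=+2.438e-02  f'(a)=-1.140e+00  a ← 12.888578 − (+2.438e-02/-1.140e+00) = 12.909960
iter 3: u=1.143691  f(a)=+6.562e-05  f'(a)=-1.134e+00  a ← 12.909960 − (+6.562e-05/-1.134e+00) = 12.910018
iter 4: u=1.143685  f(a)=+4.784e-10  f'(a)=-1.134e+00  a ← 12.910018 − (+4.784e-10/-1.134e+00) = 12.910018
iter 5: u=1.143685  f(a)=+0.000e+00  f'(a)=-1.134e+00  a ← 12.910018 − (+0.000e+00/-1.134e+00) = 12.910018
converged: |Δa| < 1e-12 after 5 iterations
sag = a·(cosh(S/(2a)) − 1) = 12.910018·(cosh(1.143685) − 1) = 9.404663
T_max/T_min = cosh(S/(2a)) = 1.728478

a=12.910 sag=9.405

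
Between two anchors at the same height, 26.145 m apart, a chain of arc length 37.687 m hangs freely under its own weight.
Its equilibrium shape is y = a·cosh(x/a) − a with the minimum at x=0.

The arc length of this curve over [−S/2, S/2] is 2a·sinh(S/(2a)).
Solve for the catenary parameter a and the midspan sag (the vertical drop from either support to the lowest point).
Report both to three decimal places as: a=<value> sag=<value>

a=8.518 sag=12.161

seed: a₀ = √(S³/(24(L−S))) = √(26.145³/(24·11.542)) = 8.032243
iter 1: u=1.627503  f(a)=+1.629e+00  f'(a)=-3.711e+00  a ← 8.032243 − (+1.629e+00/-3.711e+00) = 8.471134
iter 2: u=1.543182  f(a)=+1.430e-01  f'(a)=-3.085e+00  a ← 8.471134 − (+1.430e-01/-3.085e+00) = 8.517488
iter 3: u=1.534783  f(a)=+1.337e-03  f'(a)=-3.028e+00  a ← 8.517488 − (+1.337e-03/-3.028e+00) = 8.517930
iter 4: u=1.534704  f(a)=+1.194e-07  f'(a)=-3.027e+00  a ← 8.517930 − (+1.194e-07/-3.027e+00) = 8.517930
iter 5: u=1.534704  f(a)=+0.000e+00  f'(a)=-3.027e+00  a ← 8.517930 − (+0.000e+00/-3.027e+00) = 8.517930
converged: |Δa| < 1e-12 after 5 iterations
sag = a·(cosh(S/(2a)) − 1) = 8.517930·(cosh(1.534704) − 1) = 12.161350
T_max/T_min = cosh(S/(2a)) = 2.427735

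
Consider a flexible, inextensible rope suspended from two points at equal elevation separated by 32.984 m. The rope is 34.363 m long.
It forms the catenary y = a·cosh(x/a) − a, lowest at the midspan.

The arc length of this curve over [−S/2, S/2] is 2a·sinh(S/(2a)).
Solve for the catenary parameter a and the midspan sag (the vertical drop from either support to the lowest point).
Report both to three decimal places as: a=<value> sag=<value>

seed: a₀ = √(S³/(24(L−S))) = √(32.984³/(24·1.379)) = 32.928142
iter 1: u=0.500848  f(a)=+1.740e-02  f'(a)=-8.588e-02  a ← 32.928142 − (+1.740e-02/-8.588e-02) = 33.130751
iter 2: u=0.497785  f(a)=+1.619e-04  f'(a)=-8.429e-02  a ← 33.130751 − (+1.619e-04/-8.429e-02) = 33.132672
iter 3: u=0.497756  f(a)=+1.431e-08  f'(a)=-8.427e-02  a ← 33.132672 − (+1.431e-08/-8.427e-02) = 33.132672
iter 4: u=0.497756  f(a)=+1.421e-14  f'(a)=-8.427e-02  a ← 33.132672 − (+1.421e-14/-8.427e-02) = 33.132672
converged: |Δa| < 1e-12 after 4 iterations
sag = a·(cosh(S/(2a)) − 1) = 33.132672·(cosh(0.497756) − 1) = 4.189947
T_max/T_min = cosh(S/(2a)) = 1.126460

a=33.133 sag=4.190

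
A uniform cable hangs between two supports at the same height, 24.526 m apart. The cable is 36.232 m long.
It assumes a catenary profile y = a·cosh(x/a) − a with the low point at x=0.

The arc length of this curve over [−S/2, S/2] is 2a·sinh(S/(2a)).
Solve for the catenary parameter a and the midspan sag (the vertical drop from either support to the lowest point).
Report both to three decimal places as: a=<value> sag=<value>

seed: a₀ = √(S³/(24(L−S))) = √(24.526³/(24·11.706)) = 7.246532
iter 1: u=1.692258  f(a)=+1.795e+00  f'(a)=-4.256e+00  a ← 7.246532 − (+1.795e+00/-4.256e+00) = 7.668331
iter 2: u=1.599175  f(a)=+1.687e-01  f'(a)=-3.490e+00  a ← 7.668331 − (+1.687e-01/-3.490e+00) = 7.716653
iter 3: u=1.589161  f(a)=+1.830e-03  f'(a)=-3.415e+00  a ← 7.716653 − (+1.830e-03/-3.415e+00) = 7.717189
iter 4: u=1.589050  f(a)=+2.206e-07  f'(a)=-3.414e+00  a ← 7.717189 − (+2.206e-07/-3.414e+00) = 7.717189
iter 5: u=1.589050  f(a)=+7.105e-15  f'(a)=-3.414e+00  a ← 7.717189 − (+7.105e-15/-3.414e+00) = 7.717189
converged: |Δa| < 1e-12 after 5 iterations
sag = a·(cosh(S/(2a)) − 1) = 7.717189·(cosh(1.589050) − 1) = 11.974039
T_max/T_min = cosh(S/(2a)) = 2.551606

a=7.717 sag=11.974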